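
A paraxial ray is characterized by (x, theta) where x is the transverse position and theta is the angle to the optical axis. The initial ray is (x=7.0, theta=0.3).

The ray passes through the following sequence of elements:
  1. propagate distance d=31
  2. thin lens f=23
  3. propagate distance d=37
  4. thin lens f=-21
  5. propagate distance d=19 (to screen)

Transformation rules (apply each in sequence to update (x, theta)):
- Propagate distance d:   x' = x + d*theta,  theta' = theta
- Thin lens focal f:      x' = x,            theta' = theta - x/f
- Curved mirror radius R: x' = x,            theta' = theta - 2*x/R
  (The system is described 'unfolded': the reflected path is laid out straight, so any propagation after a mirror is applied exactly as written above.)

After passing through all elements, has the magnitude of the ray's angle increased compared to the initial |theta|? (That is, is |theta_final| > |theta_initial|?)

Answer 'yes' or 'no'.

Initial: x=7.0000 theta=0.3000
After 1 (propagate distance d=31): x=16.3000 theta=0.3000
After 2 (thin lens f=23): x=16.3000 theta=-47/115 (≈-0.4087)
After 3 (propagate distance d=37): x=271/230 (≈1.1783) theta=-47/115 (≈-0.4087)
After 4 (thin lens f=-21): x=271/230 (≈1.1783) theta=-1703/4830 (≈-0.3526)
After 5 (propagate distance d=19 (to screen)): x=-13333/2415 (≈-5.5209) theta=-1703/4830 (≈-0.3526)
|theta_initial|=0.3000 |theta_final|=1703/4830 (≈0.3526) -> increased

Answer: yes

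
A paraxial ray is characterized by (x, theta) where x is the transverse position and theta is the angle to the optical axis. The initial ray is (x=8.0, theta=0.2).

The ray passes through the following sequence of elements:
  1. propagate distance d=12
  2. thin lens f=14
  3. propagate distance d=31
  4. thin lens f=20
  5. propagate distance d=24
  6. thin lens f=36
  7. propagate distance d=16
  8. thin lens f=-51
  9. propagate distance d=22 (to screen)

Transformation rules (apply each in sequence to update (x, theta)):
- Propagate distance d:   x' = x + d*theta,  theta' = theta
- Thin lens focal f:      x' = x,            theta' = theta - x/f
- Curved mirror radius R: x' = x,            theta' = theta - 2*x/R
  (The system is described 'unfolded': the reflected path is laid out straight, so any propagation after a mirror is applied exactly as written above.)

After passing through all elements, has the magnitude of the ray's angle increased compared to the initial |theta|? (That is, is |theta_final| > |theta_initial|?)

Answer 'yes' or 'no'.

Initial: x=8.0000 theta=0.2000
After 1 (propagate distance d=12): x=10.4000 theta=0.2000
After 2 (thin lens f=14): x=10.4000 theta=-19/35 (≈-0.5429)
After 3 (propagate distance d=31): x=-45/7 (≈-6.4286) theta=-19/35 (≈-0.5429)
After 4 (thin lens f=20): x=-45/7 (≈-6.4286) theta=-31/140 (≈-0.2214)
After 5 (propagate distance d=24): x=-411/35 (≈-11.7429) theta=-31/140 (≈-0.2214)
After 6 (thin lens f=36): x=-411/35 (≈-11.7429) theta=11/105 (≈0.1048)
After 7 (propagate distance d=16): x=-151/15 (≈-10.0667) theta=11/105 (≈0.1048)
After 8 (thin lens f=-51): x=-151/15 (≈-10.0667) theta=-496/5355 (≈-0.0926)
After 9 (propagate distance d=22 (to screen)): x=-64819/5355 (≈-12.1044) theta=-496/5355 (≈-0.0926)
|theta_initial|=0.2000 |theta_final|=496/5355 (≈0.0926) -> not increased

Answer: no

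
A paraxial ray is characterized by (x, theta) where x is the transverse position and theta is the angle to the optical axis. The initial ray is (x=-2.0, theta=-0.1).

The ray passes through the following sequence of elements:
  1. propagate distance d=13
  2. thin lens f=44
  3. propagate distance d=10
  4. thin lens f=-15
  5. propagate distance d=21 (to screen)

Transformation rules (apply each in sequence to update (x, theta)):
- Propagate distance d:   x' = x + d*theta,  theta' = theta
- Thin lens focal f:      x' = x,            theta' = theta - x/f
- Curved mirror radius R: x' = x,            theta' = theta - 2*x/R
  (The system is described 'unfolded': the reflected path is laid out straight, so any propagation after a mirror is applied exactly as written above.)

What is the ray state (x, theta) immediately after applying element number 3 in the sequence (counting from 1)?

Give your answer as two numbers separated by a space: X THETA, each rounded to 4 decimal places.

Initial: x=-2.0000 theta=-0.1000
After 1 (propagate distance d=13): x=-3.3000 theta=-0.1000
After 2 (thin lens f=44): x=-3.3000 theta=-0.0250
After 3 (propagate distance d=10): x=-3.5500 theta=-0.0250
Rounded to 4 decimal places: x = -3.5500, theta = -0.0250

Answer: -3.5500 -0.0250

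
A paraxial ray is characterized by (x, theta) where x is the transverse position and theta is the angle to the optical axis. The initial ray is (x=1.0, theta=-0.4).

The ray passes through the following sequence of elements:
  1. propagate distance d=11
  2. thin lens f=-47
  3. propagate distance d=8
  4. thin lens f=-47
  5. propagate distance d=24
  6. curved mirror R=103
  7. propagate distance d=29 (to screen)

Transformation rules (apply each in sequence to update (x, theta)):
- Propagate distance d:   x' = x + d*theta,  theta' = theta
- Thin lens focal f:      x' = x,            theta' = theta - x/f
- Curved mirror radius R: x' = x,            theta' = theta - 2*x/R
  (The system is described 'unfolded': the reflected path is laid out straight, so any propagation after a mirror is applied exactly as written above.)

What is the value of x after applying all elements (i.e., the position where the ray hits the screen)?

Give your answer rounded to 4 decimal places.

Initial: x=1.0000 theta=-0.4000
After 1 (propagate distance d=11): x=-3.4000 theta=-0.4000
After 2 (thin lens f=-47): x=-3.4000 theta=-111/235 (≈-0.4723)
After 3 (propagate distance d=8): x=-1687/235 (≈-7.1787) theta=-111/235 (≈-0.4723)
After 4 (thin lens f=-47): x=-1687/235 (≈-7.1787) theta=-6904/11045 (≈-0.6251)
After 5 (propagate distance d=24): x=-48997/2209 (≈-22.1806) theta=-6904/11045 (≈-0.6251)
After 6 (curved mirror R=103): x=-48997/2209 (≈-22.1806) theta=-221142/1137635 (≈-0.1944)
After 7 (propagate distance d=29 (to screen)): x=-31646573/1137635 (≈-27.8179) theta=-221142/1137635 (≈-0.1944)
Rounded to 4 decimal places: x = -27.8179

Answer: -27.8179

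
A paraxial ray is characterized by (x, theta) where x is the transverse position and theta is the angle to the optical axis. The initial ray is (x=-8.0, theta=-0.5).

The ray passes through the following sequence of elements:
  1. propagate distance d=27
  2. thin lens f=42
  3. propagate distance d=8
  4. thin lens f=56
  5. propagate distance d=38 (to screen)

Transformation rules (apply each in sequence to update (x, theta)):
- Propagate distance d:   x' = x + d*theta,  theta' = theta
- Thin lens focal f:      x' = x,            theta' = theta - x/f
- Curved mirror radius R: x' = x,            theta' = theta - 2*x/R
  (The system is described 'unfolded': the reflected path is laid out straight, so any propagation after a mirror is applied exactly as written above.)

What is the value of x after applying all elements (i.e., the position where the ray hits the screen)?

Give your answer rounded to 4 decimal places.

Answer: -6.4277

Derivation:
Initial: x=-8.0000 theta=-0.5000
After 1 (propagate distance d=27): x=-21.5000 theta=-0.5000
After 2 (thin lens f=42): x=-21.5000 theta=1/84 (≈0.0119)
After 3 (propagate distance d=8): x=-899/42 (≈-21.4048) theta=1/84 (≈0.0119)
After 4 (thin lens f=56): x=-899/42 (≈-21.4048) theta=309/784 (≈0.3941)
After 5 (propagate distance d=38 (to screen)): x=-7559/1176 (≈-6.4277) theta=309/784 (≈0.3941)
Rounded to 4 decimal places: x = -6.4277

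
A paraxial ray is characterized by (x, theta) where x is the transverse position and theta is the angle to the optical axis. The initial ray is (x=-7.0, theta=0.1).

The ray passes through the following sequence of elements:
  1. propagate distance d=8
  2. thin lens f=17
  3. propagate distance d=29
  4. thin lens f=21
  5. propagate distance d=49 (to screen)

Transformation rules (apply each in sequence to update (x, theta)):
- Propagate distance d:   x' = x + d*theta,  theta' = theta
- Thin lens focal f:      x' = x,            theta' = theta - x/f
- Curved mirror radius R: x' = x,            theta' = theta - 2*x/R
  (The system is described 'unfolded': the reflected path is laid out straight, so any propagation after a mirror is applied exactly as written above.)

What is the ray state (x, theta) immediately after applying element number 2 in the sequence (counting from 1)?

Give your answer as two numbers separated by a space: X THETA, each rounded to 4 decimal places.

Initial: x=-7.0000 theta=0.1000
After 1 (propagate distance d=8): x=-6.2000 theta=0.1000
After 2 (thin lens f=17): x=-6.2000 theta=79/170 (≈0.4647)
Rounded to 4 decimal places: x = -6.2000, theta = 0.4647

Answer: -6.2000 0.4647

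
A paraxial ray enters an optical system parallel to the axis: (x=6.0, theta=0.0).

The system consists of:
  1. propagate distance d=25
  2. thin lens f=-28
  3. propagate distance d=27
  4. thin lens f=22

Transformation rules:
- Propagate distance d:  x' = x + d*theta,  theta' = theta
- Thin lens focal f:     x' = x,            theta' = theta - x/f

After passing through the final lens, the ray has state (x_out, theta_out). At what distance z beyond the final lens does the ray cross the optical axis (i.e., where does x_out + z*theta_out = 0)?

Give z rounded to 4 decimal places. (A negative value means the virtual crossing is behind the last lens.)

Initial: x=6.0000 theta=0.0000
After 1 (propagate distance d=25): x=6.0000 theta=0.0000
After 2 (thin lens f=-28): x=6.0000 theta=3/14 (≈0.2143)
After 3 (propagate distance d=27): x=165/14 (≈11.7857) theta=3/14 (≈0.2143)
After 4 (thin lens f=22): x=165/14 (≈11.7857) theta=-9/28 (≈-0.3214)
z_focus = -x_out/theta_out = -(165/14)/(-9/28) = 110/3 ≈ 36.6667
Rounded to 4 decimal places: z = 36.6667

Answer: 36.6667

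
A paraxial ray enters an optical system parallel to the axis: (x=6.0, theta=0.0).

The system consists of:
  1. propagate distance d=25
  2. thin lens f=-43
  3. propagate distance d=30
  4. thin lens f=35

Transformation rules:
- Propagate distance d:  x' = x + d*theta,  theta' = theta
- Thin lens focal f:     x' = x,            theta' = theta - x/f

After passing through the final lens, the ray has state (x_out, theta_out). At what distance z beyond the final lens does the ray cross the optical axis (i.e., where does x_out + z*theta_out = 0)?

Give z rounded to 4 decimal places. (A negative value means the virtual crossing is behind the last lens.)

Initial: x=6.0000 theta=0.0000
After 1 (propagate distance d=25): x=6.0000 theta=0.0000
After 2 (thin lens f=-43): x=6.0000 theta=6/43 (≈0.1395)
After 3 (propagate distance d=30): x=438/43 (≈10.1860) theta=6/43 (≈0.1395)
After 4 (thin lens f=35): x=438/43 (≈10.1860) theta=-228/1505 (≈-0.1515)
z_focus = -x_out/theta_out = -(438/43)/(-228/1505) = 2555/38 ≈ 67.2368
Rounded to 4 decimal places: z = 67.2368

Answer: 67.2368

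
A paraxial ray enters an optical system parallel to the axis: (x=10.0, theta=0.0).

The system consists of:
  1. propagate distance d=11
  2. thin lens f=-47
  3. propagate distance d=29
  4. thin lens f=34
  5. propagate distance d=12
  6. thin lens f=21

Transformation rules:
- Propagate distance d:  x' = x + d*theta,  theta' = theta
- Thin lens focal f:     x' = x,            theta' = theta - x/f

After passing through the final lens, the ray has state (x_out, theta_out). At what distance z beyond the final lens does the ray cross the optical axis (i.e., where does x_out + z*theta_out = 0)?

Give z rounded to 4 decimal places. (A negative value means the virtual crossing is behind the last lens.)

Answer: 14.7468

Derivation:
Initial: x=10.0000 theta=0.0000
After 1 (propagate distance d=11): x=10.0000 theta=0.0000
After 2 (thin lens f=-47): x=10.0000 theta=10/47 (≈0.2128)
After 3 (propagate distance d=29): x=760/47 (≈16.1702) theta=10/47 (≈0.2128)
After 4 (thin lens f=34): x=760/47 (≈16.1702) theta=-210/799 (≈-0.2628)
After 5 (propagate distance d=12): x=10400/799 (≈13.0163) theta=-210/799 (≈-0.2628)
After 6 (thin lens f=21): x=10400/799 (≈13.0163) theta=-14810/16779 (≈-0.8827)
z_focus = -x_out/theta_out = -(10400/799)/(-14810/16779) = 21840/1481 ≈ 14.7468
Rounded to 4 decimal places: z = 14.7468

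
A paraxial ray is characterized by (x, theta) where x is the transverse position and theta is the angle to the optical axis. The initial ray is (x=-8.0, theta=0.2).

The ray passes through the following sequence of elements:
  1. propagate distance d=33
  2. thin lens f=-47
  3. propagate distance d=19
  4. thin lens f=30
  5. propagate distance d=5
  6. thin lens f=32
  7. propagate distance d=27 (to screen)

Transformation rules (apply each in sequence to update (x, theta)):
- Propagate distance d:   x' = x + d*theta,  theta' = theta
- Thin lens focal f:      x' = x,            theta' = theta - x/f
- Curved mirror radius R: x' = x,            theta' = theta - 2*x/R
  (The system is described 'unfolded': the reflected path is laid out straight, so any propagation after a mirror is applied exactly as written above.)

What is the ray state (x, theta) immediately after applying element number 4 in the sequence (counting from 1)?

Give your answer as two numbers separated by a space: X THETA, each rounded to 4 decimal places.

Answer: 1.8340 0.1091

Derivation:
Initial: x=-8.0000 theta=0.2000
After 1 (propagate distance d=33): x=-1.4000 theta=0.2000
After 2 (thin lens f=-47): x=-1.4000 theta=8/47 (≈0.1702)
After 3 (propagate distance d=19): x=431/235 (≈1.8340) theta=8/47 (≈0.1702)
After 4 (thin lens f=30): x=431/235 (≈1.8340) theta=769/7050 (≈0.1091)
Rounded to 4 decimal places: x = 1.8340, theta = 0.1091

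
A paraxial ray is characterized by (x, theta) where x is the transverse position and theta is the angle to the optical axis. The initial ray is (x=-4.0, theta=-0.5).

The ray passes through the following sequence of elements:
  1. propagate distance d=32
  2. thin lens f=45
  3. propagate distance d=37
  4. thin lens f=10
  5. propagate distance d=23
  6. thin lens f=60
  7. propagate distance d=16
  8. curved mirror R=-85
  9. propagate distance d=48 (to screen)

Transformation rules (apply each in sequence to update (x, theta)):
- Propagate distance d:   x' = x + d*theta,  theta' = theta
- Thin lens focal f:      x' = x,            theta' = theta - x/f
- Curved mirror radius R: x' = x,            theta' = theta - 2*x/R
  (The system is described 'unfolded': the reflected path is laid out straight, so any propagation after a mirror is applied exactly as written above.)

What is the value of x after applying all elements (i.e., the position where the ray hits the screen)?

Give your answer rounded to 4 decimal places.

Answer: 197.3145

Derivation:
Initial: x=-4.0000 theta=-0.5000
After 1 (propagate distance d=32): x=-20.0000 theta=-0.5000
After 2 (thin lens f=45): x=-20.0000 theta=-1/18 (≈-0.0556)
After 3 (propagate distance d=37): x=-397/18 (≈-22.0556) theta=-1/18 (≈-0.0556)
After 4 (thin lens f=10): x=-397/18 (≈-22.0556) theta=2.1500
After 5 (propagate distance d=23): x=4931/180 (≈27.3944) theta=2.1500
After 6 (thin lens f=60): x=4931/180 (≈27.3944) theta=18289/10800 (≈1.6934)
After 7 (propagate distance d=16): x=147121/2700 (≈54.4893) theta=18289/10800 (≈1.6934)
After 8 (curved mirror R=-85): x=147121/2700 (≈54.4893) theta=910511/306000 (≈2.9755)
After 9 (propagate distance d=48 (to screen)): x=45283681/229500 (≈197.3145) theta=910511/306000 (≈2.9755)
Rounded to 4 decimal places: x = 197.3145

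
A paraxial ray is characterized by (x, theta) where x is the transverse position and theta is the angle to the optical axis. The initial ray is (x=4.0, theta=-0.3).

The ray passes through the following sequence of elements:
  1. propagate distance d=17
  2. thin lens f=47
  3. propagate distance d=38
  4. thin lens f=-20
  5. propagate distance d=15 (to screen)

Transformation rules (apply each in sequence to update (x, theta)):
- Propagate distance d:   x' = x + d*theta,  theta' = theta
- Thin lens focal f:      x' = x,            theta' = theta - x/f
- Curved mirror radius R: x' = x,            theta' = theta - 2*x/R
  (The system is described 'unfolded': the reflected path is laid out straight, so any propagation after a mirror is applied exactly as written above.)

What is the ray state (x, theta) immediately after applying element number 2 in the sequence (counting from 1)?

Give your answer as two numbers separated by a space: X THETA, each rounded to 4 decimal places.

Answer: -1.1000 -0.2766

Derivation:
Initial: x=4.0000 theta=-0.3000
After 1 (propagate distance d=17): x=-1.1000 theta=-0.3000
After 2 (thin lens f=47): x=-1.1000 theta=-13/47 (≈-0.2766)
Rounded to 4 decimal places: x = -1.1000, theta = -0.2766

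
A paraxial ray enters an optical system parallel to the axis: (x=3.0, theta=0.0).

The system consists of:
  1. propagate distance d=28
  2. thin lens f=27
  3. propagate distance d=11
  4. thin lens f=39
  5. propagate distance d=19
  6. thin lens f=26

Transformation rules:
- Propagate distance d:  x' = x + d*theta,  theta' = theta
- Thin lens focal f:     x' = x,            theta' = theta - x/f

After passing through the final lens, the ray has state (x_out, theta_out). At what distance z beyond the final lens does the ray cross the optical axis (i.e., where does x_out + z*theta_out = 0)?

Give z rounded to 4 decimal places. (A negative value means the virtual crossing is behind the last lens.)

Answer: -10.8484

Derivation:
Initial: x=3.0000 theta=0.0000
After 1 (propagate distance d=28): x=3.0000 theta=0.0000
After 2 (thin lens f=27): x=3.0000 theta=-1/9 (≈-0.1111)
After 3 (propagate distance d=11): x=16/9 (≈1.7778) theta=-1/9 (≈-0.1111)
After 4 (thin lens f=39): x=16/9 (≈1.7778) theta=-55/351 (≈-0.1567)
After 5 (propagate distance d=19): x=-421/351 (≈-1.1994) theta=-55/351 (≈-0.1567)
After 6 (thin lens f=26): x=-421/351 (≈-1.1994) theta=-1009/9126 (≈-0.1106)
z_focus = -x_out/theta_out = -(-421/351)/(-1009/9126) = -10946/1009 ≈ -10.8484
Rounded to 4 decimal places: z = -10.8484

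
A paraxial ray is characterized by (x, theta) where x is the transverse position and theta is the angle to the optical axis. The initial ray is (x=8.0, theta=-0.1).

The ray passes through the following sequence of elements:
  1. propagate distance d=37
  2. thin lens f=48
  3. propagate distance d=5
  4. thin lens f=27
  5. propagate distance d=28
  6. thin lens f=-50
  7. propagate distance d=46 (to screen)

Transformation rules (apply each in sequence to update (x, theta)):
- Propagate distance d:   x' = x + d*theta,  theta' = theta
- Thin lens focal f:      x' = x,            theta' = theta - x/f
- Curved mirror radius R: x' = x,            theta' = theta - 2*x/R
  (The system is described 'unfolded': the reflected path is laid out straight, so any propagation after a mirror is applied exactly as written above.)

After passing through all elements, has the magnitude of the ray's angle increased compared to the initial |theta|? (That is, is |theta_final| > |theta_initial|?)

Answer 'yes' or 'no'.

Answer: yes

Derivation:
Initial: x=8.0000 theta=-0.1000
After 1 (propagate distance d=37): x=4.3000 theta=-0.1000
After 2 (thin lens f=48): x=4.3000 theta=-91/480 (≈-0.1896)
After 3 (propagate distance d=5): x=1609/480 (≈3.3521) theta=-91/480 (≈-0.1896)
After 4 (thin lens f=27): x=1609/480 (≈3.3521) theta=-2033/6480 (≈-0.3137)
After 5 (propagate distance d=28): x=-14081/2592 (≈-5.4325) theta=-2033/6480 (≈-0.3137)
After 6 (thin lens f=-50): x=-14081/2592 (≈-5.4325) theta=-18247/43200 (≈-0.4224)
After 7 (propagate distance d=46 (to screen)): x=-402767/16200 (≈-24.8622) theta=-18247/43200 (≈-0.4224)
|theta_initial|=0.1000 |theta_final|=18247/43200 (≈0.4224) -> increased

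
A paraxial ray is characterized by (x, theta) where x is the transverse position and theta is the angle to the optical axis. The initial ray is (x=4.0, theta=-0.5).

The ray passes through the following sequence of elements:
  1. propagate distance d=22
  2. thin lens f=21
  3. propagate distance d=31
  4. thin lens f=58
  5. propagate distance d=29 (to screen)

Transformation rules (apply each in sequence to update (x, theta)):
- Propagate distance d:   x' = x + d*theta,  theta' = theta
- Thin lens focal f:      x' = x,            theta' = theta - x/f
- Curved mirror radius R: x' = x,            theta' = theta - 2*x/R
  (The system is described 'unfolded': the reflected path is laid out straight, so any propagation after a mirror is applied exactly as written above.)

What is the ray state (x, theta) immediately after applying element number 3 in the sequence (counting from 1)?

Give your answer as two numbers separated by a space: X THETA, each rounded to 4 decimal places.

Answer: -12.1667 -0.1667

Derivation:
Initial: x=4.0000 theta=-0.5000
After 1 (propagate distance d=22): x=-7.0000 theta=-0.5000
After 2 (thin lens f=21): x=-7.0000 theta=-1/6 (≈-0.1667)
After 3 (propagate distance d=31): x=-73/6 (≈-12.1667) theta=-1/6 (≈-0.1667)
Rounded to 4 decimal places: x = -12.1667, theta = -0.1667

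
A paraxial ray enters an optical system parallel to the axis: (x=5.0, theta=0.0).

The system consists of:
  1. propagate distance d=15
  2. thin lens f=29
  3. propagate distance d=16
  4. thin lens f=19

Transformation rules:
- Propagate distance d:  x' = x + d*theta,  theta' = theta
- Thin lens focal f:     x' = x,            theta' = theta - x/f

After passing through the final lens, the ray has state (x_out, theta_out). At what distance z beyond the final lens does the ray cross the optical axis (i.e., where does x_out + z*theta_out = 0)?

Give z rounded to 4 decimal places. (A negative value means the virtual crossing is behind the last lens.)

Answer: 7.7188

Derivation:
Initial: x=5.0000 theta=0.0000
After 1 (propagate distance d=15): x=5.0000 theta=0.0000
After 2 (thin lens f=29): x=5.0000 theta=-5/29 (≈-0.1724)
After 3 (propagate distance d=16): x=65/29 (≈2.2414) theta=-5/29 (≈-0.1724)
After 4 (thin lens f=19): x=65/29 (≈2.2414) theta=-160/551 (≈-0.2904)
z_focus = -x_out/theta_out = -(65/29)/(-160/551) = 247/32 ≈ 7.7188
Rounded to 4 decimal places: z = 7.7188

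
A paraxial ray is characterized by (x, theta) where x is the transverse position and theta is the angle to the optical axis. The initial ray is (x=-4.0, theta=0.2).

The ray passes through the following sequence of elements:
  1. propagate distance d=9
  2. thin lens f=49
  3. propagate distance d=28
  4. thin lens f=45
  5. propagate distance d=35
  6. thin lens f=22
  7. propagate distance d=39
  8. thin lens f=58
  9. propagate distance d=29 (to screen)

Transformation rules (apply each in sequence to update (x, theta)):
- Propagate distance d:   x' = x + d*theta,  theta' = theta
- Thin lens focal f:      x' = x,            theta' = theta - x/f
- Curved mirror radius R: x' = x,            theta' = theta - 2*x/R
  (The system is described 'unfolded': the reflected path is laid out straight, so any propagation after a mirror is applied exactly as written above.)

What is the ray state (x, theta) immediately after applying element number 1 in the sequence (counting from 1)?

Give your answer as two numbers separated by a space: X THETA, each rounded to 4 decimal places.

Answer: -2.2000 0.2000

Derivation:
Initial: x=-4.0000 theta=0.2000
After 1 (propagate distance d=9): x=-2.2000 theta=0.2000
Rounded to 4 decimal places: x = -2.2000, theta = 0.2000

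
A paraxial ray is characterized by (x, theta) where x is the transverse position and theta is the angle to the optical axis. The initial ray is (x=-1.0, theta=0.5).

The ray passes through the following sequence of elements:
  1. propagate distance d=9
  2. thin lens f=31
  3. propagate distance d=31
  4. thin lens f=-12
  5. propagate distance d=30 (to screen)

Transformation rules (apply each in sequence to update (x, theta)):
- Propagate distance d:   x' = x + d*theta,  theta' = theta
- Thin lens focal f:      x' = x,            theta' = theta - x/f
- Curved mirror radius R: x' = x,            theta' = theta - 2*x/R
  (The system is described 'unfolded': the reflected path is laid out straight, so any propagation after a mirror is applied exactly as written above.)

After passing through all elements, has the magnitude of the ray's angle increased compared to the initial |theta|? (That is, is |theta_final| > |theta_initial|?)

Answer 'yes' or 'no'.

Initial: x=-1.0000 theta=0.5000
After 1 (propagate distance d=9): x=3.5000 theta=0.5000
After 2 (thin lens f=31): x=3.5000 theta=12/31 (≈0.3871)
After 3 (propagate distance d=31): x=15.5000 theta=12/31 (≈0.3871)
After 4 (thin lens f=-12): x=15.5000 theta=1249/744 (≈1.6788)
After 5 (propagate distance d=30 (to screen)): x=8167/124 (≈65.8629) theta=1249/744 (≈1.6788)
|theta_initial|=0.5000 |theta_final|=1249/744 (≈1.6788) -> increased

Answer: yes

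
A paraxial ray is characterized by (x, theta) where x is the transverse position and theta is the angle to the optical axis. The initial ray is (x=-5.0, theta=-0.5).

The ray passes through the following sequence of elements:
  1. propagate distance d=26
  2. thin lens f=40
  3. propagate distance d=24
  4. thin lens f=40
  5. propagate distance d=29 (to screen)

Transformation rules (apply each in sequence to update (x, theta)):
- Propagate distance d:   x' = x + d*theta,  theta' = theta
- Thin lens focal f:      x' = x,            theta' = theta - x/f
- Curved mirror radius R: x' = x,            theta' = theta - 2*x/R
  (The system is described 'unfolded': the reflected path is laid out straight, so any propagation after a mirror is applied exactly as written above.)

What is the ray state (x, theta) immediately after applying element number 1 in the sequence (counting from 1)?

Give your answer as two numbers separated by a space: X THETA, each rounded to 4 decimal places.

Answer: -18.0000 -0.5000

Derivation:
Initial: x=-5.0000 theta=-0.5000
After 1 (propagate distance d=26): x=-18.0000 theta=-0.5000
Rounded to 4 decimal places: x = -18.0000, theta = -0.5000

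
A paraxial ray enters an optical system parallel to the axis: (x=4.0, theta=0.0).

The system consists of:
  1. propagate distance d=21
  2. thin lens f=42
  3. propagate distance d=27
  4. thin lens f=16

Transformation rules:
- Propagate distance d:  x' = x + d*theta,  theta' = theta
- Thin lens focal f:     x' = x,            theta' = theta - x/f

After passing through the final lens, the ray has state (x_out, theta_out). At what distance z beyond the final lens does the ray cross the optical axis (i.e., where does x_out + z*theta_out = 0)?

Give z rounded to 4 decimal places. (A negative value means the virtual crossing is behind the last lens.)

Initial: x=4.0000 theta=0.0000
After 1 (propagate distance d=21): x=4.0000 theta=0.0000
After 2 (thin lens f=42): x=4.0000 theta=-2/21 (≈-0.0952)
After 3 (propagate distance d=27): x=10/7 (≈1.4286) theta=-2/21 (≈-0.0952)
After 4 (thin lens f=16): x=10/7 (≈1.4286) theta=-31/168 (≈-0.1845)
z_focus = -x_out/theta_out = -(10/7)/(-31/168) = 240/31 ≈ 7.7419
Rounded to 4 decimal places: z = 7.7419

Answer: 7.7419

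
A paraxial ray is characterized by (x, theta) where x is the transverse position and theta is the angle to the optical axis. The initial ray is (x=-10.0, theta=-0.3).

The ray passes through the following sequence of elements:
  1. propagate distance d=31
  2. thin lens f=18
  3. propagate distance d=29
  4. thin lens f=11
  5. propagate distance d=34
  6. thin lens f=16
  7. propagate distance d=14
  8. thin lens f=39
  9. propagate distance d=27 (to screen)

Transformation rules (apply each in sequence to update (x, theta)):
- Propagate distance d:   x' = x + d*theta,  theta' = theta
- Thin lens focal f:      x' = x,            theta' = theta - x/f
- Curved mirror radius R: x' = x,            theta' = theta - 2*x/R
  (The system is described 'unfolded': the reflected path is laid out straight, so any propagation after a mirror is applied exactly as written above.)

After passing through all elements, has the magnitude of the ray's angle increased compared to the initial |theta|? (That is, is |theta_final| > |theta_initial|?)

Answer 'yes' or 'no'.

Initial: x=-10.0000 theta=-0.3000
After 1 (propagate distance d=31): x=-19.3000 theta=-0.3000
After 2 (thin lens f=18): x=-19.3000 theta=139/180 (≈0.7722)
After 3 (propagate distance d=29): x=557/180 (≈3.0944) theta=139/180 (≈0.7722)
After 4 (thin lens f=11): x=557/180 (≈3.0944) theta=27/55 (≈0.4909)
After 5 (propagate distance d=34): x=7835/396 (≈19.7854) theta=27/55 (≈0.4909)
After 6 (thin lens f=16): x=7835/396 (≈19.7854) theta=-23623/31680 (≈-0.7457)
After 7 (propagate distance d=14): x=148039/15840 (≈9.3459) theta=-23623/31680 (≈-0.7457)
After 8 (thin lens f=39): x=148039/15840 (≈9.3459) theta=-243475/247104 (≈-0.9853)
After 9 (propagate distance d=27 (to screen)): x=-7107361/411840 (≈-17.2576) theta=-243475/247104 (≈-0.9853)
|theta_initial|=0.3000 |theta_final|=243475/247104 (≈0.9853) -> increased

Answer: yes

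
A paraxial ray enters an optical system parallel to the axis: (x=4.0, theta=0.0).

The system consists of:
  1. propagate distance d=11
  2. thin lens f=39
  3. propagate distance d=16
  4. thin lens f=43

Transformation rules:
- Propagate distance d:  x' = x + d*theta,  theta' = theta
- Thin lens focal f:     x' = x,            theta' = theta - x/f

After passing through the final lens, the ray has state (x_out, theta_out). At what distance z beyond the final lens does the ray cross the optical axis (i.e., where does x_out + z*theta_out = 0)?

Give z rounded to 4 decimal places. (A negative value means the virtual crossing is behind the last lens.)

Answer: 14.9848

Derivation:
Initial: x=4.0000 theta=0.0000
After 1 (propagate distance d=11): x=4.0000 theta=0.0000
After 2 (thin lens f=39): x=4.0000 theta=-4/39 (≈-0.1026)
After 3 (propagate distance d=16): x=92/39 (≈2.3590) theta=-4/39 (≈-0.1026)
After 4 (thin lens f=43): x=92/39 (≈2.3590) theta=-88/559 (≈-0.1574)
z_focus = -x_out/theta_out = -(92/39)/(-88/559) = 989/66 ≈ 14.9848
Rounded to 4 decimal places: z = 14.9848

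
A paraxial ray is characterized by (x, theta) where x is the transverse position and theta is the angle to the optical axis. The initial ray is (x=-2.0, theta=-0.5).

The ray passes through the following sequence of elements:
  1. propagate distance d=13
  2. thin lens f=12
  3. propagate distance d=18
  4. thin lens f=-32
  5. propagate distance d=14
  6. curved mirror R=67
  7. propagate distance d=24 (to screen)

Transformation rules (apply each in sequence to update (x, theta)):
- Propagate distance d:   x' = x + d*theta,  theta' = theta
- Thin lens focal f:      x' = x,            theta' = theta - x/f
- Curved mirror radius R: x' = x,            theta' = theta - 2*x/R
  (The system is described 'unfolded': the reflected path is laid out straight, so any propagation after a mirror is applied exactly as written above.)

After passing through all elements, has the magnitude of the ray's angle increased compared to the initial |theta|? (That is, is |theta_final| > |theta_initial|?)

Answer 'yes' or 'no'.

Initial: x=-2.0000 theta=-0.5000
After 1 (propagate distance d=13): x=-8.5000 theta=-0.5000
After 2 (thin lens f=12): x=-8.5000 theta=5/24 (≈0.2083)
After 3 (propagate distance d=18): x=-4.7500 theta=5/24 (≈0.2083)
After 4 (thin lens f=-32): x=-4.7500 theta=23/384 (≈0.0599)
After 5 (propagate distance d=14): x=-751/192 (≈-3.9115) theta=23/384 (≈0.0599)
After 6 (curved mirror R=67): x=-751/192 (≈-3.9115) theta=1515/8576 (≈0.1767)
After 7 (propagate distance d=24 (to screen)): x=4223/12864 (≈0.3283) theta=1515/8576 (≈0.1767)
|theta_initial|=0.5000 |theta_final|=1515/8576 (≈0.1767) -> not increased

Answer: no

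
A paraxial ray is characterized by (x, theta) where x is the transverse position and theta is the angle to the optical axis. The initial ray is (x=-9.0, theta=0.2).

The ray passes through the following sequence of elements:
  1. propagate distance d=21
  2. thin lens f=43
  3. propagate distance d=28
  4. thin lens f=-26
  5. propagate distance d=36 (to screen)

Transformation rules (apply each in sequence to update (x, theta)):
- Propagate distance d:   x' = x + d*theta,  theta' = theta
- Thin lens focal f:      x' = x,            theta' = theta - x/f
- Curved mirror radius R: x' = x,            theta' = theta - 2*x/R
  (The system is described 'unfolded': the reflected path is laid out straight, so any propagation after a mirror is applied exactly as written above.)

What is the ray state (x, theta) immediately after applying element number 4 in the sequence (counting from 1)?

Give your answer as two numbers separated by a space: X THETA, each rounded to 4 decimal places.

Initial: x=-9.0000 theta=0.2000
After 1 (propagate distance d=21): x=-4.8000 theta=0.2000
After 2 (thin lens f=43): x=-4.8000 theta=67/215 (≈0.3116)
After 3 (propagate distance d=28): x=844/215 (≈3.9256) theta=67/215 (≈0.3116)
After 4 (thin lens f=-26): x=844/215 (≈3.9256) theta=1293/2795 (≈0.4626)
Rounded to 4 decimal places: x = 3.9256, theta = 0.4626

Answer: 3.9256 0.4626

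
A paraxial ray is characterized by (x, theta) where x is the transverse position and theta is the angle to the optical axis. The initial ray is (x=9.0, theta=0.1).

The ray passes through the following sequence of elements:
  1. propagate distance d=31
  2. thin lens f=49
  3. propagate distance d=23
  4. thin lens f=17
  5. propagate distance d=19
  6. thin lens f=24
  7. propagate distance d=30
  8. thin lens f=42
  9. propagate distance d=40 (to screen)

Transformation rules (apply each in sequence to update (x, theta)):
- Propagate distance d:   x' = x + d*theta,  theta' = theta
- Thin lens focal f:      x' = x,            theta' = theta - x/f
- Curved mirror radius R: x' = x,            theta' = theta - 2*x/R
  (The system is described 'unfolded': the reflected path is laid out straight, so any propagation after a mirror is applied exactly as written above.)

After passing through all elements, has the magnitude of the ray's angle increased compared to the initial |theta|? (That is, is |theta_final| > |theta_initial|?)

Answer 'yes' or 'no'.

Initial: x=9.0000 theta=0.1000
After 1 (propagate distance d=31): x=12.1000 theta=0.1000
After 2 (thin lens f=49): x=12.1000 theta=-36/245 (≈-0.1469)
After 3 (propagate distance d=23): x=4273/490 (≈8.7204) theta=-36/245 (≈-0.1469)
After 4 (thin lens f=17): x=4273/490 (≈8.7204) theta=-5497/8330 (≈-0.6599)
After 5 (propagate distance d=19): x=-15901/4165 (≈-3.8178) theta=-5497/8330 (≈-0.6599)
After 6 (thin lens f=24): x=-15901/4165 (≈-3.8178) theta=-50063/99960 (≈-0.5008)
After 7 (propagate distance d=30): x=-313919/16660 (≈-18.8427) theta=-50063/99960 (≈-0.5008)
After 8 (thin lens f=42): x=-313919/16660 (≈-18.8427) theta=-6087/116620 (≈-0.0522)
After 9 (propagate distance d=40 (to screen)): x=-2440913/116620 (≈-20.9305) theta=-6087/116620 (≈-0.0522)
|theta_initial|=0.1000 |theta_final|=6087/116620 (≈0.0522) -> not increased

Answer: no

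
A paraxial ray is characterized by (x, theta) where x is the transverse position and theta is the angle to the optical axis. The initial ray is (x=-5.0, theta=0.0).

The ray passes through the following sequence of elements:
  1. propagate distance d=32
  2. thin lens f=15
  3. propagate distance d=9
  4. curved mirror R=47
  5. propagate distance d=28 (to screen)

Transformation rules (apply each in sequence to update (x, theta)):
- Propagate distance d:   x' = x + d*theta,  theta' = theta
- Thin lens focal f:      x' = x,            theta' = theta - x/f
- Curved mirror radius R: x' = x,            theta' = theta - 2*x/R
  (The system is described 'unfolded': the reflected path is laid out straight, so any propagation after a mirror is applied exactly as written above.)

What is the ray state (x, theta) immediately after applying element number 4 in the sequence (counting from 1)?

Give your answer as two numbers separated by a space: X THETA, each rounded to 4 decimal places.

Initial: x=-5.0000 theta=0.0000
After 1 (propagate distance d=32): x=-5.0000 theta=0.0000
After 2 (thin lens f=15): x=-5.0000 theta=1/3 (≈0.3333)
After 3 (propagate distance d=9): x=-2.0000 theta=1/3 (≈0.3333)
After 4 (curved mirror R=47): x=-2.0000 theta=59/141 (≈0.4184)
Rounded to 4 decimal places: x = -2.0000, theta = 0.4184

Answer: -2.0000 0.4184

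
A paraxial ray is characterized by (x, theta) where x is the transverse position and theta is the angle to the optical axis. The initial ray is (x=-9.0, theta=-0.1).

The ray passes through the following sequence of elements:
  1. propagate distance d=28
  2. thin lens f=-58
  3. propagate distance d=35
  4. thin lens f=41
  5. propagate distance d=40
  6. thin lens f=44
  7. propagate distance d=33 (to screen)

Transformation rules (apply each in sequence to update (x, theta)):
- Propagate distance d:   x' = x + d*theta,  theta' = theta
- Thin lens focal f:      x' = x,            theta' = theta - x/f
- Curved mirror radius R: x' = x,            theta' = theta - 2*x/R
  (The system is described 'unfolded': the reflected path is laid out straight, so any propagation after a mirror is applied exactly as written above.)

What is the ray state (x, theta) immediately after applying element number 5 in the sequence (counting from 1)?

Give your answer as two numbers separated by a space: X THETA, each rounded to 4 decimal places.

Initial: x=-9.0000 theta=-0.1000
After 1 (propagate distance d=28): x=-11.8000 theta=-0.1000
After 2 (thin lens f=-58): x=-11.8000 theta=-44/145 (≈-0.3034)
After 3 (propagate distance d=35): x=-3251/145 (≈-22.4207) theta=-44/145 (≈-0.3034)
After 4 (thin lens f=41): x=-3251/145 (≈-22.4207) theta=1447/5945 (≈0.2434)
After 5 (propagate distance d=40): x=-75411/5945 (≈-12.6848) theta=1447/5945 (≈0.2434)
Rounded to 4 decimal places: x = -12.6848, theta = 0.2434

Answer: -12.6848 0.2434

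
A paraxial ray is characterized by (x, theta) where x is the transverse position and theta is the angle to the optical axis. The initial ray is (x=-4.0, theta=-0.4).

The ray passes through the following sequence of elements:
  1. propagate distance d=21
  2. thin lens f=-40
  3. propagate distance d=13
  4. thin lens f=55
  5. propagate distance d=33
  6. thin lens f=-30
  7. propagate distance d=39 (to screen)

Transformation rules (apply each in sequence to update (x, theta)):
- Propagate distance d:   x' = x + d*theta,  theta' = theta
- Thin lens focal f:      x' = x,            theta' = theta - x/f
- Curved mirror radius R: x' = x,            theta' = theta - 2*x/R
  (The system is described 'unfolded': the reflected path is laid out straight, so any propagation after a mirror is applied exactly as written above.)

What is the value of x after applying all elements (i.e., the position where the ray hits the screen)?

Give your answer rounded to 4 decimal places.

Initial: x=-4.0000 theta=-0.4000
After 1 (propagate distance d=21): x=-12.4000 theta=-0.4000
After 2 (thin lens f=-40): x=-12.4000 theta=-0.7100
After 3 (propagate distance d=13): x=-21.6300 theta=-0.7100
After 4 (thin lens f=55): x=-21.6300 theta=-871/2750 (≈-0.3167)
After 5 (propagate distance d=33): x=-32.0820 theta=-871/2750 (≈-0.3167)
After 6 (thin lens f=-30): x=-32.0820 theta=-76237/55000 (≈-1.3861)
After 7 (propagate distance d=39 (to screen)): x=-4737753/55000 (≈-86.1410) theta=-76237/55000 (≈-1.3861)
Rounded to 4 decimal places: x = -86.1410

Answer: -86.1410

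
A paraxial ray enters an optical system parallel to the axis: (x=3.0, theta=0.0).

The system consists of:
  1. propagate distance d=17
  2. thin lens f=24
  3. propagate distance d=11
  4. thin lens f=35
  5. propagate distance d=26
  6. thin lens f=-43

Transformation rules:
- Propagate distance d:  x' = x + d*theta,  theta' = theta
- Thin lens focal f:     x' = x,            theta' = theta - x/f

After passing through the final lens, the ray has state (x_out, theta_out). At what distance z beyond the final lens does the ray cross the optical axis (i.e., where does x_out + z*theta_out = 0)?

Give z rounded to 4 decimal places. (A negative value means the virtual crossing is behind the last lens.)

Answer: -11.9352

Derivation:
Initial: x=3.0000 theta=0.0000
After 1 (propagate distance d=17): x=3.0000 theta=0.0000
After 2 (thin lens f=24): x=3.0000 theta=-0.1250
After 3 (propagate distance d=11): x=1.6250 theta=-0.1250
After 4 (thin lens f=35): x=1.6250 theta=-6/35 (≈-0.1714)
After 5 (propagate distance d=26): x=-793/280 (≈-2.8321) theta=-6/35 (≈-0.1714)
After 6 (thin lens f=-43): x=-793/280 (≈-2.8321) theta=-2857/12040 (≈-0.2373)
z_focus = -x_out/theta_out = -(-793/280)/(-2857/12040) = -34099/2857 ≈ -11.9352
Rounded to 4 decimal places: z = -11.9352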